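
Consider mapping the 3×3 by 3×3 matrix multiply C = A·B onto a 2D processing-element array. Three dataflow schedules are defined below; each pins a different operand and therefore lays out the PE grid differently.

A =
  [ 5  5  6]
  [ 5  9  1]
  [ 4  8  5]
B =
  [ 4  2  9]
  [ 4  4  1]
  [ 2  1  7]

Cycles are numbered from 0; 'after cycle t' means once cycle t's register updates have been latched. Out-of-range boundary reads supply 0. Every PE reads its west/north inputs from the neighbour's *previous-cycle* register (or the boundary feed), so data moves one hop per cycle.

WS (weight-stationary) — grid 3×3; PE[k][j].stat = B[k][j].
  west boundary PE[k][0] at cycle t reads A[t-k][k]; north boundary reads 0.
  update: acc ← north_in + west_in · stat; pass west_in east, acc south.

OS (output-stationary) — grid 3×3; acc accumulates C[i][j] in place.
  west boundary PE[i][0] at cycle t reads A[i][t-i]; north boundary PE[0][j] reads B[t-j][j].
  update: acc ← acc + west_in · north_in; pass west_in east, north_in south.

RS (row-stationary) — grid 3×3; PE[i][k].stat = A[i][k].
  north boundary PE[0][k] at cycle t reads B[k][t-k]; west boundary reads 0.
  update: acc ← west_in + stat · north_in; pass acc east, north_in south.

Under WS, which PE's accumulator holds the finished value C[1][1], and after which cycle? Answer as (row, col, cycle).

(row, col, cycle) = (2, 1, 4)

WS — PE[2][1] is where C[1][1] collects:
  cycle 0: PE[2][1] → acc 0, east 0, south 0
  cycle 1: PE[2][1] → acc 0, east 0, south 0
  cycle 2: PE[2][1] → acc 0, east 0, south 0
  cycle 3: PE[2][1] → acc 36, east 6, south 36
  cycle 4: PE[2][1] → acc 47, east 1, south 47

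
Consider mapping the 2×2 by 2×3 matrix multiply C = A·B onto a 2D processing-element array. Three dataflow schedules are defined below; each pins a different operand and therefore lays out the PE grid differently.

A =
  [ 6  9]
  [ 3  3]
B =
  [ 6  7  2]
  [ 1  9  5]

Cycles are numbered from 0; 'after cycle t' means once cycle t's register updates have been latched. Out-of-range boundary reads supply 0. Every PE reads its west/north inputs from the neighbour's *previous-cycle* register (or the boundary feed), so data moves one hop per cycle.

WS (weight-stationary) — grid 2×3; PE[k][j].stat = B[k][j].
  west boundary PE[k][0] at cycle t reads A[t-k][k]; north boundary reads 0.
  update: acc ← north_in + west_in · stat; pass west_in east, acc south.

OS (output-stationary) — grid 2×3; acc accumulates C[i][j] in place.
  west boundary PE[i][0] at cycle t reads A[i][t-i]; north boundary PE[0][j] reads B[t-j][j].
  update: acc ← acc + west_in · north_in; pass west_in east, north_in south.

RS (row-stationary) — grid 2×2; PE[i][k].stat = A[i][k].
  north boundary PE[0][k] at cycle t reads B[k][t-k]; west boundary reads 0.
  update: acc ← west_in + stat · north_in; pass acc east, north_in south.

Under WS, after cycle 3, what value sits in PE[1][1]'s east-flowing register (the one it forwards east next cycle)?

WS 2×3: PE[1][1] cycle-by-cycle (with neighbour feeds):
  @0  [0,1]  acc 0  |  →0  ↓0
  @0  [1,0]  acc 0  |  →0  ↓0
  @0  [1,1]  acc 0  |  →0  ↓0
  @1  [0,1]  acc 42  |  →6  ↓42
  @1  [1,0]  acc 45  |  →9  ↓45
  @1  [1,1]  acc 0  |  →0  ↓0
  @2  [0,1]  acc 21  |  →3  ↓21
  @2  [1,0]  acc 21  |  →3  ↓21
  @2  [1,1]  acc 123  |  →9  ↓123
  @3  [0,1]  acc 0  |  →0  ↓0
  @3  [1,0]  acc 0  |  →0  ↓0
  @3  [1,1]  acc 48  |  →3  ↓48

register = 3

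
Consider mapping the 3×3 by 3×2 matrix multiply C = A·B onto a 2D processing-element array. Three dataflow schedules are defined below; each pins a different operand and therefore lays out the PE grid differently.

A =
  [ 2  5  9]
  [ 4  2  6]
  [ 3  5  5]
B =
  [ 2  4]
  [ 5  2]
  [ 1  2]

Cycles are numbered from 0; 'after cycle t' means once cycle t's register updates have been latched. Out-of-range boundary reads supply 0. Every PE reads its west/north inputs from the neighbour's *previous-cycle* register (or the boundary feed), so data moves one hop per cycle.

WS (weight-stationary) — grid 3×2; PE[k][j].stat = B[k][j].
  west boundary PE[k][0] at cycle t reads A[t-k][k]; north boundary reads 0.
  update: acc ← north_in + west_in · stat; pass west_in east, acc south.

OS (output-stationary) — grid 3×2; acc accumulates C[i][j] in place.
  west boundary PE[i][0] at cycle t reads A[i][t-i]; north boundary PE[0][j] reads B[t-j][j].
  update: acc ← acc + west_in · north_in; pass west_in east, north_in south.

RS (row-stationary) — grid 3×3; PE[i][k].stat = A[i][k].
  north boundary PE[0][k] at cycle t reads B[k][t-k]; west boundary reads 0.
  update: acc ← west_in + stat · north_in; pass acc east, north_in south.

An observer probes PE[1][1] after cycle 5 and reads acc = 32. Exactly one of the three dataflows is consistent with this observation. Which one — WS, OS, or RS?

dataflow = OS

— WS: 3×2; PE[1][1] trace:
  cycle 0: PE[1][1] → acc 0, east 0, south 0
  cycle 1: PE[1][1] → acc 0, east 0, south 0
  cycle 2: PE[1][1] → acc 18, east 5, south 18
  cycle 3: PE[1][1] → acc 20, east 2, south 20
  cycle 4: PE[1][1] → acc 22, east 5, south 22
  cycle 5: PE[1][1] → acc 0, east 0, south 0
— OS: 3×2; PE[1][1] trace:
  cycle 0: PE[1][1] → acc 0, east 0, south 0
  cycle 1: PE[1][1] → acc 0, east 0, south 0
  cycle 2: PE[1][1] → acc 16, east 4, south 4
  cycle 3: PE[1][1] → acc 20, east 2, south 2
  cycle 4: PE[1][1] → acc 32, east 6, south 2
  cycle 5: PE[1][1] → acc 32, east 0, south 0
— RS: 3×3; PE[1][1] trace:
  cycle 0: PE[1][1] → acc 0, east 0, south 0
  cycle 1: PE[1][1] → acc 0, east 0, south 0
  cycle 2: PE[1][1] → acc 18, east 18, south 5
  cycle 3: PE[1][1] → acc 20, east 20, south 2
  cycle 4: PE[1][1] → acc 0, east 0, south 0
  cycle 5: PE[1][1] → acc 0, east 0, south 0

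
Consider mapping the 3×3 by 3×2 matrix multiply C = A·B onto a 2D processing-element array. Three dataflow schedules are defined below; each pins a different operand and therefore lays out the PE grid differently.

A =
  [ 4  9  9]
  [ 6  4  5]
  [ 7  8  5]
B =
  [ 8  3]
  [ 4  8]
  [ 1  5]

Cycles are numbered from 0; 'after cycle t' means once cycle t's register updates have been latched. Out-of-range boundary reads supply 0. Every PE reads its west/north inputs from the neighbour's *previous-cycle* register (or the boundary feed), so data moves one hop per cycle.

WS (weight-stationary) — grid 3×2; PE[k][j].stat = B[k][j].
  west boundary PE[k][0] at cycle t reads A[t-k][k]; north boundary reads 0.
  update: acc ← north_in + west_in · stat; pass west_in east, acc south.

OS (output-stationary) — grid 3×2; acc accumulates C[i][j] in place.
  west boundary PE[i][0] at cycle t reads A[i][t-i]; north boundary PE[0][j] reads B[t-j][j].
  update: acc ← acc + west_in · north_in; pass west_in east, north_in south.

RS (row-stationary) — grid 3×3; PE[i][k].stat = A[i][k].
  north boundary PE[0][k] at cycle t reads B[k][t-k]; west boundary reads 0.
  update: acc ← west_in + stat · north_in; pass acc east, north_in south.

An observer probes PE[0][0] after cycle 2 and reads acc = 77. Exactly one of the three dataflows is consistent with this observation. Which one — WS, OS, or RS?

WS (3×2 grid), PE[0][0]:
  cycle 0: PE[0][0] → acc 32, east 4, south 32
  cycle 1: PE[0][0] → acc 48, east 6, south 48
  cycle 2: PE[0][0] → acc 56, east 7, south 56
OS (3×2 grid), PE[0][0]:
  cycle 0: PE[0][0] → acc 32, east 4, south 8
  cycle 1: PE[0][0] → acc 68, east 9, south 4
  cycle 2: PE[0][0] → acc 77, east 9, south 1
RS (3×3 grid), PE[0][0]:
  cycle 0: PE[0][0] → acc 32, east 32, south 8
  cycle 1: PE[0][0] → acc 12, east 12, south 3
  cycle 2: PE[0][0] → acc 0, east 0, south 0

dataflow = OS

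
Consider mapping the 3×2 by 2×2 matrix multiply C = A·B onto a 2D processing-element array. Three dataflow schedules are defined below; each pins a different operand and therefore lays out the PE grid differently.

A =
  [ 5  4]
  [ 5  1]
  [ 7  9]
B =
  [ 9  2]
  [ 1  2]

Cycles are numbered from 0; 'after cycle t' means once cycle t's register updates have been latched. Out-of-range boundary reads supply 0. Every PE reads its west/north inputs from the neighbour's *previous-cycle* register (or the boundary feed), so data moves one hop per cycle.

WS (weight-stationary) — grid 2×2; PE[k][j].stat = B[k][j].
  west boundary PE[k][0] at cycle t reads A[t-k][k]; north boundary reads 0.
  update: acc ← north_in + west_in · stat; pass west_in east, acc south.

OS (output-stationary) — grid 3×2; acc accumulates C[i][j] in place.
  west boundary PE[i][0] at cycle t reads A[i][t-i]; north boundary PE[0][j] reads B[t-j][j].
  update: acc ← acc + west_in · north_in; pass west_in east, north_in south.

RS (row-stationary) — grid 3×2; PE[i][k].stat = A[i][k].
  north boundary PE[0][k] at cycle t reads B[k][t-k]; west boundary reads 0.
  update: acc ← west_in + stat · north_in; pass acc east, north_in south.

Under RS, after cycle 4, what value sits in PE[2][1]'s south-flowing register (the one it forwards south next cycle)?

register = 2

RS (3×2). Following PE[2][1] plus its west/north inputs:
  t=0 PE[1][1]: acc=0 h=0 v=0
  t=0 PE[2][0]: acc=0 h=0 v=0
  t=0 PE[2][1]: acc=0 h=0 v=0
  t=1 PE[1][1]: acc=0 h=0 v=0
  t=1 PE[2][0]: acc=0 h=0 v=0
  t=1 PE[2][1]: acc=0 h=0 v=0
  t=2 PE[1][1]: acc=46 h=46 v=1
  t=2 PE[2][0]: acc=63 h=63 v=9
  t=2 PE[2][1]: acc=0 h=0 v=0
  t=3 PE[1][1]: acc=12 h=12 v=2
  t=3 PE[2][0]: acc=14 h=14 v=2
  t=3 PE[2][1]: acc=72 h=72 v=1
  t=4 PE[1][1]: acc=0 h=0 v=0
  t=4 PE[2][0]: acc=0 h=0 v=0
  t=4 PE[2][1]: acc=32 h=32 v=2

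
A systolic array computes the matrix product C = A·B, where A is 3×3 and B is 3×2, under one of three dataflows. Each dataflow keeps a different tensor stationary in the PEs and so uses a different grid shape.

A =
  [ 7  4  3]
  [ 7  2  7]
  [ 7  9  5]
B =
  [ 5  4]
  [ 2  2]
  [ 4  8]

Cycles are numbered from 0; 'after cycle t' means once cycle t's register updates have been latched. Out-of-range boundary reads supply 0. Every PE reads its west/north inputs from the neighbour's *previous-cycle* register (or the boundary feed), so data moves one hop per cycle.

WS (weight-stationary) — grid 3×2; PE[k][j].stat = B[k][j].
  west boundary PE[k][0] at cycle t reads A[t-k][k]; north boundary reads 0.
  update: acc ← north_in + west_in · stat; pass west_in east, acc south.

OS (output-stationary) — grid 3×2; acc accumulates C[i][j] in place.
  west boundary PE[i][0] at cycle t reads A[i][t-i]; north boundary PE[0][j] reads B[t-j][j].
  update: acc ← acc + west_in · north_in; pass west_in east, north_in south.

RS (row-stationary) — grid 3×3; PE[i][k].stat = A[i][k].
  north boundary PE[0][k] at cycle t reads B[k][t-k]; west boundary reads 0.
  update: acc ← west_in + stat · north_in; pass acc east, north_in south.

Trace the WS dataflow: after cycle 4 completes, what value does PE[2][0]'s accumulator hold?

WS 3×2: PE[2][0] cycle-by-cycle (with neighbour feeds):
  c0 r1c0: 0 / 0 / 0
  c0 r2c0: 0 / 0 / 0
  c1 r1c0: 43 / 4 / 43
  c1 r2c0: 0 / 0 / 0
  c2 r1c0: 39 / 2 / 39
  c2 r2c0: 55 / 3 / 55
  c3 r1c0: 53 / 9 / 53
  c3 r2c0: 67 / 7 / 67
  c4 r1c0: 0 / 0 / 0
  c4 r2c0: 73 / 5 / 73

PE[2][0].acc = 73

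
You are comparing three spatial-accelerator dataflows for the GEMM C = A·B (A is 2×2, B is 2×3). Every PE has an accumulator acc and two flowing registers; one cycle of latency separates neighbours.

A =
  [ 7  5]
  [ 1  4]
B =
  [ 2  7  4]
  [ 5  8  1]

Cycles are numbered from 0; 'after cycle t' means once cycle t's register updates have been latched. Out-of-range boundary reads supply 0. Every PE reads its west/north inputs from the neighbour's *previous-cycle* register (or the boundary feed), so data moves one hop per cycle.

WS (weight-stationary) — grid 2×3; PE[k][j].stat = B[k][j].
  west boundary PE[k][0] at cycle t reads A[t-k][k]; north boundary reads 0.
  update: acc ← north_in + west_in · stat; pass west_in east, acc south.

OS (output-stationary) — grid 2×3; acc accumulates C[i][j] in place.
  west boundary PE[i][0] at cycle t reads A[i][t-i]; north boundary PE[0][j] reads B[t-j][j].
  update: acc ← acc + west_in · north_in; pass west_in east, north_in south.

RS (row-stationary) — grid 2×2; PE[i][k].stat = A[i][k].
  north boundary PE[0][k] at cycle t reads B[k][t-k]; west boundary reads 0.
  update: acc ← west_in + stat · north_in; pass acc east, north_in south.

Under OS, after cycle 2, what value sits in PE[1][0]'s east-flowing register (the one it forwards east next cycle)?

register = 4

Tracing OS — 2×3 array, target PE[1][0]:
  step 0 · PE0,0: acc=14; fwd→7 fwd↓2
  step 0 · PE1,0: acc=0; fwd→0 fwd↓0
  step 1 · PE0,0: acc=39; fwd→5 fwd↓5
  step 1 · PE1,0: acc=2; fwd→1 fwd↓2
  step 2 · PE0,0: acc=39; fwd→0 fwd↓0
  step 2 · PE1,0: acc=22; fwd→4 fwd↓5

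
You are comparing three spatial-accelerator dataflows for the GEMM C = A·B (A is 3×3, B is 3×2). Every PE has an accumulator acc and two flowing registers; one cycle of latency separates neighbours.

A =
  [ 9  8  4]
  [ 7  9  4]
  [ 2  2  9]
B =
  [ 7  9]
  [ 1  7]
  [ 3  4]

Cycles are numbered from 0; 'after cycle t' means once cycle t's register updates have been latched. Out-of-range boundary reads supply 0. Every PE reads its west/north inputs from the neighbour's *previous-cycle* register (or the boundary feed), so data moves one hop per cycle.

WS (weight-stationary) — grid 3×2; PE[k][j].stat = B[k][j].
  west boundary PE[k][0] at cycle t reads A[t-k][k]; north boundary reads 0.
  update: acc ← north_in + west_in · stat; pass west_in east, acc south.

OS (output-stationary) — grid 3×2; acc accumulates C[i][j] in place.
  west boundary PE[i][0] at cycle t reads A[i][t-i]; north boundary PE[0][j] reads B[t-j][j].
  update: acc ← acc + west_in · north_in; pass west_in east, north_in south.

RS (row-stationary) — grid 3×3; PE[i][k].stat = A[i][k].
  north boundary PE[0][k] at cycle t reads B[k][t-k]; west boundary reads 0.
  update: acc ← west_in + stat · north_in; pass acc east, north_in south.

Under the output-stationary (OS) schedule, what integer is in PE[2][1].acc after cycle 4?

OS (3×2). Following PE[2][1] plus its west/north inputs:
  0: (1,1).acc=0  regs=<0,0>
  0: (2,0).acc=0  regs=<0,0>
  0: (2,1).acc=0  regs=<0,0>
  1: (1,1).acc=0  regs=<0,0>
  1: (2,0).acc=0  regs=<0,0>
  1: (2,1).acc=0  regs=<0,0>
  2: (1,1).acc=63  regs=<7,9>
  2: (2,0).acc=14  regs=<2,7>
  2: (2,1).acc=0  regs=<0,0>
  3: (1,1).acc=126  regs=<9,7>
  3: (2,0).acc=16  regs=<2,1>
  3: (2,1).acc=18  regs=<2,9>
  4: (1,1).acc=142  regs=<4,4>
  4: (2,0).acc=43  regs=<9,3>
  4: (2,1).acc=32  regs=<2,7>

PE[2][1].acc = 32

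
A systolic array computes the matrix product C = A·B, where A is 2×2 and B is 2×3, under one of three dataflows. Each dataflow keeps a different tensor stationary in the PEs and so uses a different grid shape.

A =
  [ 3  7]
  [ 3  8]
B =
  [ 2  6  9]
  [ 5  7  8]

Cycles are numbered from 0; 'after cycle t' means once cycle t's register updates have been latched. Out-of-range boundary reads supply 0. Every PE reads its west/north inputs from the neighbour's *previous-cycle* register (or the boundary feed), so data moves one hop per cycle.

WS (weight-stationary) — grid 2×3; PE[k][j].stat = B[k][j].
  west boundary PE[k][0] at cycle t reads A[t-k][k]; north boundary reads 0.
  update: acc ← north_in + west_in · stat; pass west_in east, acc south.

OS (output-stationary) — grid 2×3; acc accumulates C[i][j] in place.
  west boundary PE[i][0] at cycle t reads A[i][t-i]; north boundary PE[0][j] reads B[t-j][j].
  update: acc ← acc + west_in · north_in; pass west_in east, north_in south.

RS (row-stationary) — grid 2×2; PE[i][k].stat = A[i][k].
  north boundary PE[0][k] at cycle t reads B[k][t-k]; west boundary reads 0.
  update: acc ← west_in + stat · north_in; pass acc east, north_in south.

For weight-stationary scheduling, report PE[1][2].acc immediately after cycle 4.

PE[1][2].acc = 91

Tracing WS — 2×3 array, target PE[1][2]:
  c0 r0c2: 0 / 0 / 0
  c0 r1c1: 0 / 0 / 0
  c0 r1c2: 0 / 0 / 0
  c1 r0c2: 0 / 0 / 0
  c1 r1c1: 0 / 0 / 0
  c1 r1c2: 0 / 0 / 0
  c2 r0c2: 27 / 3 / 27
  c2 r1c1: 67 / 7 / 67
  c2 r1c2: 0 / 0 / 0
  c3 r0c2: 27 / 3 / 27
  c3 r1c1: 74 / 8 / 74
  c3 r1c2: 83 / 7 / 83
  c4 r0c2: 0 / 0 / 0
  c4 r1c1: 0 / 0 / 0
  c4 r1c2: 91 / 8 / 91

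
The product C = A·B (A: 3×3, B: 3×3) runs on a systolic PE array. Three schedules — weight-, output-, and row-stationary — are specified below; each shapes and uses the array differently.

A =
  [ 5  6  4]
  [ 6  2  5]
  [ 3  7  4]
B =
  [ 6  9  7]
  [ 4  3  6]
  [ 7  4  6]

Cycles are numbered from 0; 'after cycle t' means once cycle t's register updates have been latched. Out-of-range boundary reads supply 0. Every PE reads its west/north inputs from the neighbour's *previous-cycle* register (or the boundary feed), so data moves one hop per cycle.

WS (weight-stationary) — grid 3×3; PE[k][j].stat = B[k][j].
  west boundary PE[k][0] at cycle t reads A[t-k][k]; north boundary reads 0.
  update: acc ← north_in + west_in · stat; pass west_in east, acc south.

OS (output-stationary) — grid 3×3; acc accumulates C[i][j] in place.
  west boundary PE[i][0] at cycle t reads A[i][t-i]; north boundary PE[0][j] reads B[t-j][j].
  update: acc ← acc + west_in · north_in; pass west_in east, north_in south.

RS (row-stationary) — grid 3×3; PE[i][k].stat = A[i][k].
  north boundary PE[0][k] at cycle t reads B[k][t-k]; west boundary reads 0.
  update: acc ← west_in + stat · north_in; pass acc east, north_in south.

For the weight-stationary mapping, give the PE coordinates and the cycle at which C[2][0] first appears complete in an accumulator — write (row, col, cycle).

(row, col, cycle) = (2, 0, 4)

Under WS, C[2][0] lands at PE[2][0]:
  after 0 — PE[2][0] acc=0, pass-E 0, pass-S 0
  after 1 — PE[2][0] acc=0, pass-E 0, pass-S 0
  after 2 — PE[2][0] acc=82, pass-E 4, pass-S 82
  after 3 — PE[2][0] acc=79, pass-E 5, pass-S 79
  after 4 — PE[2][0] acc=74, pass-E 4, pass-S 74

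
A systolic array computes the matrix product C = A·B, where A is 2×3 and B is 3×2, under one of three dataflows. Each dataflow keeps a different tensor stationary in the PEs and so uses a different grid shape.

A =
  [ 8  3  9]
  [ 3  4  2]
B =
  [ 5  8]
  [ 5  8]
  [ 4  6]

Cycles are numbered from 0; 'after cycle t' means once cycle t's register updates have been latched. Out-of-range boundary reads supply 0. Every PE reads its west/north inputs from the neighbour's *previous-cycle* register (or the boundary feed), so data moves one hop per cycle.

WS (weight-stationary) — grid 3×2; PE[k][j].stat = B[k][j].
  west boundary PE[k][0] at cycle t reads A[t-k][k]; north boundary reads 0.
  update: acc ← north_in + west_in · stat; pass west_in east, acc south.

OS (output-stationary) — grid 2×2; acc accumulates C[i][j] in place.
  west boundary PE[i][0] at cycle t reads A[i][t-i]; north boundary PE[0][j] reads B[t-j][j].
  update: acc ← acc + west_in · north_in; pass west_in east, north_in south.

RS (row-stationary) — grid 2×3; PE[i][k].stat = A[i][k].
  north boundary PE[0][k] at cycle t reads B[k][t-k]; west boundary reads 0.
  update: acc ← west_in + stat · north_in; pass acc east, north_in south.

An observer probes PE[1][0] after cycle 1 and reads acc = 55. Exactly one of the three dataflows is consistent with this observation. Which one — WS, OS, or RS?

dataflow = WS

Under WS (3×2), PE[1][0]:
  c0 r1c0: 0 / 0 / 0
  c1 r1c0: 55 / 3 / 55
Under OS (2×2), PE[1][0]:
  c0 r1c0: 0 / 0 / 0
  c1 r1c0: 15 / 3 / 5
Under RS (2×3), PE[1][0]:
  c0 r1c0: 0 / 0 / 0
  c1 r1c0: 15 / 15 / 5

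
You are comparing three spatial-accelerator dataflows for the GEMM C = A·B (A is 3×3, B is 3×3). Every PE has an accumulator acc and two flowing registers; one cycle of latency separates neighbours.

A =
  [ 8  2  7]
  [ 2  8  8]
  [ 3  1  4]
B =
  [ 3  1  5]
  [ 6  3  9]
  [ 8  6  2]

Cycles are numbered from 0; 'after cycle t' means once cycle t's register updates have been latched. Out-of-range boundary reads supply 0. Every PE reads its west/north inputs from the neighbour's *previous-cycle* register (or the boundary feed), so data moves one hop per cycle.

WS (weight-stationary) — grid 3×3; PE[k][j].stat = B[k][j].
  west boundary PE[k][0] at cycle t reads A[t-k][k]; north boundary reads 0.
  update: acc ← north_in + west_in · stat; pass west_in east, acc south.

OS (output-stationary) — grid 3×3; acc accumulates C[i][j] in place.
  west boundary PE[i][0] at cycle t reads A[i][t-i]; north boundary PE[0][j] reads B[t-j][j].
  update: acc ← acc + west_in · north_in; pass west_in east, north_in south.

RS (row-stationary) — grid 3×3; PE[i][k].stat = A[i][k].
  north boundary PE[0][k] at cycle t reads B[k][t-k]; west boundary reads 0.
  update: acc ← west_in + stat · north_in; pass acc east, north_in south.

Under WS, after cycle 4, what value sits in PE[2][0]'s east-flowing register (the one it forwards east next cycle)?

register = 4

WS on a 3×3 grid — tracing PE[2][0] and its feeders:
  t=0 PE[1][0]: acc=0 h=0 v=0
  t=0 PE[2][0]: acc=0 h=0 v=0
  t=1 PE[1][0]: acc=36 h=2 v=36
  t=1 PE[2][0]: acc=0 h=0 v=0
  t=2 PE[1][0]: acc=54 h=8 v=54
  t=2 PE[2][0]: acc=92 h=7 v=92
  t=3 PE[1][0]: acc=15 h=1 v=15
  t=3 PE[2][0]: acc=118 h=8 v=118
  t=4 PE[1][0]: acc=0 h=0 v=0
  t=4 PE[2][0]: acc=47 h=4 v=47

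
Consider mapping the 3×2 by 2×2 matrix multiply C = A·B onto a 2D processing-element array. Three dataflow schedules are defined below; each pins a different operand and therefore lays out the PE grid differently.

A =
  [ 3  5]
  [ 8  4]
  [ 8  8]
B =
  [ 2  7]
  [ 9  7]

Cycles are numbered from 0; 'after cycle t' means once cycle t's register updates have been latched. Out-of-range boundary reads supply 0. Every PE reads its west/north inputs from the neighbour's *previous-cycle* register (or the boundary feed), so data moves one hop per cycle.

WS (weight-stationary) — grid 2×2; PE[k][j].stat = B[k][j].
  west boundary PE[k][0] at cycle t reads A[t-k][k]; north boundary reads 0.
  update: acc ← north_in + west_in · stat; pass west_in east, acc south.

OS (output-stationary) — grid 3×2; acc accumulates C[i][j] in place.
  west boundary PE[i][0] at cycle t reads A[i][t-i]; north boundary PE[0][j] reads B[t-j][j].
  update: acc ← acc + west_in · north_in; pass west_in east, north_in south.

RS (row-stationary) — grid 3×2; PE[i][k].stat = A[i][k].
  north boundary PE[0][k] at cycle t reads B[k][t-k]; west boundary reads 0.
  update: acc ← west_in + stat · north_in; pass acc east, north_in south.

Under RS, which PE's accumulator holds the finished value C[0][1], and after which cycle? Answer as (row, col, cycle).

Under RS, C[0][1] lands at PE[0][1]:
  [0] (0,1) acc=0 (h:0 v:0)
  [1] (0,1) acc=51 (h:51 v:9)
  [2] (0,1) acc=56 (h:56 v:7)

(row, col, cycle) = (0, 1, 2)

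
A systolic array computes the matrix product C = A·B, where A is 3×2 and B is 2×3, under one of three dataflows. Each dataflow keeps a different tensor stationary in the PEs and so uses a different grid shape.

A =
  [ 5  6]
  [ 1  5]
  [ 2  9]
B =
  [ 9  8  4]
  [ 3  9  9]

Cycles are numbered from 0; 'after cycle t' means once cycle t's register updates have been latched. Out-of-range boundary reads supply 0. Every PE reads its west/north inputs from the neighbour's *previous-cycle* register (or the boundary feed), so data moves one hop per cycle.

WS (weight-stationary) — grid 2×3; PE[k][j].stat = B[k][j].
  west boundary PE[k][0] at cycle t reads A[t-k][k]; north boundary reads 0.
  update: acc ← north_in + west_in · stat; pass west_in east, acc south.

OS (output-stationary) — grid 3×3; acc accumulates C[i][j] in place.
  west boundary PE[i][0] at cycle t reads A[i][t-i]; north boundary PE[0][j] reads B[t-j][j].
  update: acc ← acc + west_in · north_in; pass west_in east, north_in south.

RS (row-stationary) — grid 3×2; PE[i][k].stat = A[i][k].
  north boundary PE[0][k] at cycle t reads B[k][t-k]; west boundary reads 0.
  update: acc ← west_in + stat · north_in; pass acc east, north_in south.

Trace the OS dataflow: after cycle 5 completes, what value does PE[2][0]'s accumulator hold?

PE[2][0].acc = 45

OS on a 3×3 grid — tracing PE[2][0] and its feeders:
  [0] (1,0) acc=0 (h:0 v:0)
  [0] (2,0) acc=0 (h:0 v:0)
  [1] (1,0) acc=9 (h:1 v:9)
  [1] (2,0) acc=0 (h:0 v:0)
  [2] (1,0) acc=24 (h:5 v:3)
  [2] (2,0) acc=18 (h:2 v:9)
  [3] (1,0) acc=24 (h:0 v:0)
  [3] (2,0) acc=45 (h:9 v:3)
  [4] (1,0) acc=24 (h:0 v:0)
  [4] (2,0) acc=45 (h:0 v:0)
  [5] (1,0) acc=24 (h:0 v:0)
  [5] (2,0) acc=45 (h:0 v:0)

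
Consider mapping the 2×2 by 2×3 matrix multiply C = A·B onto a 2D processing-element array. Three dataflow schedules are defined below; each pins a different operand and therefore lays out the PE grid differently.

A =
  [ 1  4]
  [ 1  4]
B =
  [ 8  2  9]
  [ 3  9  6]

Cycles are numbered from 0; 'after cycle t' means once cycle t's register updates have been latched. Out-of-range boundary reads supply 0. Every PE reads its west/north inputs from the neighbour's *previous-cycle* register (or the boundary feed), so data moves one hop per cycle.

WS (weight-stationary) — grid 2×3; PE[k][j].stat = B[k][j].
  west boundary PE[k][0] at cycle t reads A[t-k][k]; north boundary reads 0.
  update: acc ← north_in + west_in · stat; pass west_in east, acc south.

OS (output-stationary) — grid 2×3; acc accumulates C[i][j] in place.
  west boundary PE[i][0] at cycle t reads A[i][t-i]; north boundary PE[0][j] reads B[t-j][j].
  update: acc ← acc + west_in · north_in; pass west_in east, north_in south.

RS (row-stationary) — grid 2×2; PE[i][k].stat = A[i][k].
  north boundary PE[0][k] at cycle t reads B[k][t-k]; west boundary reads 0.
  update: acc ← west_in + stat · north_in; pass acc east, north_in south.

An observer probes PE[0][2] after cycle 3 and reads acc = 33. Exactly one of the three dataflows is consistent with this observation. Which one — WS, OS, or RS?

Under WS (2×3), PE[0][2]:
  cycle 0: PE[0][2] → acc 0, east 0, south 0
  cycle 1: PE[0][2] → acc 0, east 0, south 0
  cycle 2: PE[0][2] → acc 9, east 1, south 9
  cycle 3: PE[0][2] → acc 9, east 1, south 9
Under OS (2×3), PE[0][2]:
  cycle 0: PE[0][2] → acc 0, east 0, south 0
  cycle 1: PE[0][2] → acc 0, east 0, south 0
  cycle 2: PE[0][2] → acc 9, east 1, south 9
  cycle 3: PE[0][2] → acc 33, east 4, south 6
— RS: 2×2 array has no PE[0][2].

dataflow = OS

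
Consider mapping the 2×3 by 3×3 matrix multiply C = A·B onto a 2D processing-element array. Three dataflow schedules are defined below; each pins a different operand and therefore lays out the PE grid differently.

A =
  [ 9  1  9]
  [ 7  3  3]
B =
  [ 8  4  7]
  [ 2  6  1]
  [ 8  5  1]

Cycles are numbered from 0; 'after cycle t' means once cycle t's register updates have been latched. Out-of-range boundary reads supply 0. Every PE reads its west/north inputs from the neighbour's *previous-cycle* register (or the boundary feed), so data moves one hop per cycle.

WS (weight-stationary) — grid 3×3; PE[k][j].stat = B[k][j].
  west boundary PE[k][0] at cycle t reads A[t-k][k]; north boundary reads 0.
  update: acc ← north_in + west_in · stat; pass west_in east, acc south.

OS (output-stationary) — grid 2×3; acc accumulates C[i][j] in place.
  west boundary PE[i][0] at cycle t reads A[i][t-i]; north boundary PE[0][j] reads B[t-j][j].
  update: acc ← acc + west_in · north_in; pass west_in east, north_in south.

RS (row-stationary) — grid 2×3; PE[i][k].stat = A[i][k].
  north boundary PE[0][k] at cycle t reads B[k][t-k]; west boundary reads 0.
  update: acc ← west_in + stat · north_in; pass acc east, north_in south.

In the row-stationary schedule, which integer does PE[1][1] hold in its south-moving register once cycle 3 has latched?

RS on a 2×3 grid — tracing PE[1][1] and its feeders:
  [0] (0,1) acc=0 (h:0 v:0)
  [0] (1,0) acc=0 (h:0 v:0)
  [0] (1,1) acc=0 (h:0 v:0)
  [1] (0,1) acc=74 (h:74 v:2)
  [1] (1,0) acc=56 (h:56 v:8)
  [1] (1,1) acc=0 (h:0 v:0)
  [2] (0,1) acc=42 (h:42 v:6)
  [2] (1,0) acc=28 (h:28 v:4)
  [2] (1,1) acc=62 (h:62 v:2)
  [3] (0,1) acc=64 (h:64 v:1)
  [3] (1,0) acc=49 (h:49 v:7)
  [3] (1,1) acc=46 (h:46 v:6)

register = 6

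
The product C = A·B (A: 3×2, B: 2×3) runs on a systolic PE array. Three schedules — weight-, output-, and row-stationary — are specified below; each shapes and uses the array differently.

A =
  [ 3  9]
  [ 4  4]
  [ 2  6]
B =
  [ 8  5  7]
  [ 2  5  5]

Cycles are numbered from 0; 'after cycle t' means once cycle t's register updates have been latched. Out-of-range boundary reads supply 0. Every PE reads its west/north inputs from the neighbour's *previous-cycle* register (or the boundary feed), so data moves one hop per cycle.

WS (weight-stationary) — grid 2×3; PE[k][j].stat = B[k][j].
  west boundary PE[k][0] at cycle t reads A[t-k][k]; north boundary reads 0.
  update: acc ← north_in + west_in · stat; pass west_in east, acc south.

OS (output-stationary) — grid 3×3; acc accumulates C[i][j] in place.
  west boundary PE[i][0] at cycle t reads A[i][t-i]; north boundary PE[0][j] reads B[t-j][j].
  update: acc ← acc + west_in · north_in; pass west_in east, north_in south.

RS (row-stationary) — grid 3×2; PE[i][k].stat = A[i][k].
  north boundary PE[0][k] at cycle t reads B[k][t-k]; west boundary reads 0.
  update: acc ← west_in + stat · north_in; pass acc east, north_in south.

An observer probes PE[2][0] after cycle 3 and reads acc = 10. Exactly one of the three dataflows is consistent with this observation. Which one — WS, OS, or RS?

— WS: 2×3 array has no PE[2][0].
OS [3×3] PE[2][0] across cycles:
  @0  [2,0]  acc 0  |  →0  ↓0
  @1  [2,0]  acc 0  |  →0  ↓0
  @2  [2,0]  acc 16  |  →2  ↓8
  @3  [2,0]  acc 28  |  →6  ↓2
RS [3×2] PE[2][0] across cycles:
  @0  [2,0]  acc 0  |  →0  ↓0
  @1  [2,0]  acc 0  |  →0  ↓0
  @2  [2,0]  acc 16  |  →16  ↓8
  @3  [2,0]  acc 10  |  →10  ↓5

dataflow = RS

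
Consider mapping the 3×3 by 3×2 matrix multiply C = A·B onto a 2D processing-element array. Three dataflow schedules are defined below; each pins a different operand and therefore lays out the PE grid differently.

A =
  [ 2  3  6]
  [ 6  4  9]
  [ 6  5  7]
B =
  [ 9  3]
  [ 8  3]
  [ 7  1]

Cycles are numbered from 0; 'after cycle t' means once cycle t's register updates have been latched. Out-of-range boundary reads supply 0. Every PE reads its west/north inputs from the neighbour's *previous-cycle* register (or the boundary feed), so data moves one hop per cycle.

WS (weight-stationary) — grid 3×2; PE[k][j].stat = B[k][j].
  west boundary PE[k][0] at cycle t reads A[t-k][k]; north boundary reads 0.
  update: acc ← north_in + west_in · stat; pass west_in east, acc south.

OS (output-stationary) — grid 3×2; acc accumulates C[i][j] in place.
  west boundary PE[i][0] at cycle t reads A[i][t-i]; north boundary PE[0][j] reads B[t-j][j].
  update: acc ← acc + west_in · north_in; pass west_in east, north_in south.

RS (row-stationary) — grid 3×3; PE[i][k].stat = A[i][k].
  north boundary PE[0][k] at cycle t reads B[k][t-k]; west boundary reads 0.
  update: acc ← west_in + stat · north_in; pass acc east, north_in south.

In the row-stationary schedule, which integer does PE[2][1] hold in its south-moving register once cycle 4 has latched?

register = 3

Tracing RS — 3×3 array, target PE[2][1]:
  @0  [1,1]  acc 0  |  →0  ↓0
  @0  [2,0]  acc 0  |  →0  ↓0
  @0  [2,1]  acc 0  |  →0  ↓0
  @1  [1,1]  acc 0  |  →0  ↓0
  @1  [2,0]  acc 0  |  →0  ↓0
  @1  [2,1]  acc 0  |  →0  ↓0
  @2  [1,1]  acc 86  |  →86  ↓8
  @2  [2,0]  acc 54  |  →54  ↓9
  @2  [2,1]  acc 0  |  →0  ↓0
  @3  [1,1]  acc 30  |  →30  ↓3
  @3  [2,0]  acc 18  |  →18  ↓3
  @3  [2,1]  acc 94  |  →94  ↓8
  @4  [1,1]  acc 0  |  →0  ↓0
  @4  [2,0]  acc 0  |  →0  ↓0
  @4  [2,1]  acc 33  |  →33  ↓3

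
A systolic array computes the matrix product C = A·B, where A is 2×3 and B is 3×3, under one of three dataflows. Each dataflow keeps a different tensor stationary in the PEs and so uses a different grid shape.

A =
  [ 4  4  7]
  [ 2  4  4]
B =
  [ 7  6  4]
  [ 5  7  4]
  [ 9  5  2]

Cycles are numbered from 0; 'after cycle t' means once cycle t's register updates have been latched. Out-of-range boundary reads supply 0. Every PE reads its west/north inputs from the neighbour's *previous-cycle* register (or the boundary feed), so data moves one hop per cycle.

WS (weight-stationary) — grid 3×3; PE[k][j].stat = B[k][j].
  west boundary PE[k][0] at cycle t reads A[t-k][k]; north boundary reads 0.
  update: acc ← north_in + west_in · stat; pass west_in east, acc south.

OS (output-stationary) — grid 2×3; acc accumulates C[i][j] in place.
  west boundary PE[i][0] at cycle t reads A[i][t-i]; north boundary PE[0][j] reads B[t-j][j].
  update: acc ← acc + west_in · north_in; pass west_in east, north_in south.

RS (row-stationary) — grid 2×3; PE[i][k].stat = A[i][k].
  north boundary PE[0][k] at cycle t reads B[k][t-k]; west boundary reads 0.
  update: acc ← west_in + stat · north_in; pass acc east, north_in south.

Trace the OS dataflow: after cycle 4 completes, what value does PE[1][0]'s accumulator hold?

Tracing OS — 2×3 array, target PE[1][0]:
  after 0 — PE[0][0] acc=28, pass-E 4, pass-S 7
  after 0 — PE[1][0] acc=0, pass-E 0, pass-S 0
  after 1 — PE[0][0] acc=48, pass-E 4, pass-S 5
  after 1 — PE[1][0] acc=14, pass-E 2, pass-S 7
  after 2 — PE[0][0] acc=111, pass-E 7, pass-S 9
  after 2 — PE[1][0] acc=34, pass-E 4, pass-S 5
  after 3 — PE[0][0] acc=111, pass-E 0, pass-S 0
  after 3 — PE[1][0] acc=70, pass-E 4, pass-S 9
  after 4 — PE[0][0] acc=111, pass-E 0, pass-S 0
  after 4 — PE[1][0] acc=70, pass-E 0, pass-S 0

PE[1][0].acc = 70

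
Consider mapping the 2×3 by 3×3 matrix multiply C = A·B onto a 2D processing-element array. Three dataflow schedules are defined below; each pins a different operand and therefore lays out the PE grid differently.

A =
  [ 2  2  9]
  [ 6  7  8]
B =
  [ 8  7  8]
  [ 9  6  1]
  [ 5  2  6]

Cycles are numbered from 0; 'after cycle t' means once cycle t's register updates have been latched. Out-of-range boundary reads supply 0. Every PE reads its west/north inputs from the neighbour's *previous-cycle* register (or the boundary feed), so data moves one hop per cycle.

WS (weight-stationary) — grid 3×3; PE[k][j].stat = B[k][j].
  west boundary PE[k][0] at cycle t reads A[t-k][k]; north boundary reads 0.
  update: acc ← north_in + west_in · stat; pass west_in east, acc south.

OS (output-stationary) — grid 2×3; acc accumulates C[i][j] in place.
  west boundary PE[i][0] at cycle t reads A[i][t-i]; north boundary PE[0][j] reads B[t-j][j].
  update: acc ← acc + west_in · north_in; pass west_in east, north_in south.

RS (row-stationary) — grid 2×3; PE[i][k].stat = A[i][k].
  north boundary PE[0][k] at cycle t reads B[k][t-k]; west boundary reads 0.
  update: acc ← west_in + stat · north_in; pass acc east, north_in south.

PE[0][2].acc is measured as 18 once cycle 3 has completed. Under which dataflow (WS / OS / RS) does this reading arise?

WS (3×3 grid), PE[0][2]:
  cycle 0: PE[0][2] → acc 0, east 0, south 0
  cycle 1: PE[0][2] → acc 0, east 0, south 0
  cycle 2: PE[0][2] → acc 16, east 2, south 16
  cycle 3: PE[0][2] → acc 48, east 6, south 48
OS (2×3 grid), PE[0][2]:
  cycle 0: PE[0][2] → acc 0, east 0, south 0
  cycle 1: PE[0][2] → acc 0, east 0, south 0
  cycle 2: PE[0][2] → acc 16, east 2, south 8
  cycle 3: PE[0][2] → acc 18, east 2, south 1
RS (2×3 grid), PE[0][2]:
  cycle 0: PE[0][2] → acc 0, east 0, south 0
  cycle 1: PE[0][2] → acc 0, east 0, south 0
  cycle 2: PE[0][2] → acc 79, east 79, south 5
  cycle 3: PE[0][2] → acc 44, east 44, south 2

dataflow = OS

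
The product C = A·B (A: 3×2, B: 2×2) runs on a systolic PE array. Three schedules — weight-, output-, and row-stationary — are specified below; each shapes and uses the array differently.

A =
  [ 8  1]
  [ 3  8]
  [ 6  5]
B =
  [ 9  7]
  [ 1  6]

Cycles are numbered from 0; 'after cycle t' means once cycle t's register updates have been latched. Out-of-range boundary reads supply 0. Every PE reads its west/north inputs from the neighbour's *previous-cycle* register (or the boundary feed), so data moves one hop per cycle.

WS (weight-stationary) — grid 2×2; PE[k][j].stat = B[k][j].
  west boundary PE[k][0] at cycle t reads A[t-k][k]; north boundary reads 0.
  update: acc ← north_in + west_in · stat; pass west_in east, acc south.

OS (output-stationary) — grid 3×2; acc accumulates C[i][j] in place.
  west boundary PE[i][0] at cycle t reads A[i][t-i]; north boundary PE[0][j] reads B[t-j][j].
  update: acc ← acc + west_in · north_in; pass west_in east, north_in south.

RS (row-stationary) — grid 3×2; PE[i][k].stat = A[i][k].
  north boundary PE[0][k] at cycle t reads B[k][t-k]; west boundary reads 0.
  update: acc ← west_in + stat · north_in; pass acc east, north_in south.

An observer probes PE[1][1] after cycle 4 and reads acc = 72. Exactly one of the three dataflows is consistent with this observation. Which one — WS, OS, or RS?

dataflow = WS

WS (2×2 grid), PE[1][1]:
  0: (1,1).acc=0  regs=<0,0>
  1: (1,1).acc=0  regs=<0,0>
  2: (1,1).acc=62  regs=<1,62>
  3: (1,1).acc=69  regs=<8,69>
  4: (1,1).acc=72  regs=<5,72>
OS (3×2 grid), PE[1][1]:
  0: (1,1).acc=0  regs=<0,0>
  1: (1,1).acc=0  regs=<0,0>
  2: (1,1).acc=21  regs=<3,7>
  3: (1,1).acc=69  regs=<8,6>
  4: (1,1).acc=69  regs=<0,0>
RS (3×2 grid), PE[1][1]:
  0: (1,1).acc=0  regs=<0,0>
  1: (1,1).acc=0  regs=<0,0>
  2: (1,1).acc=35  regs=<35,1>
  3: (1,1).acc=69  regs=<69,6>
  4: (1,1).acc=0  regs=<0,0>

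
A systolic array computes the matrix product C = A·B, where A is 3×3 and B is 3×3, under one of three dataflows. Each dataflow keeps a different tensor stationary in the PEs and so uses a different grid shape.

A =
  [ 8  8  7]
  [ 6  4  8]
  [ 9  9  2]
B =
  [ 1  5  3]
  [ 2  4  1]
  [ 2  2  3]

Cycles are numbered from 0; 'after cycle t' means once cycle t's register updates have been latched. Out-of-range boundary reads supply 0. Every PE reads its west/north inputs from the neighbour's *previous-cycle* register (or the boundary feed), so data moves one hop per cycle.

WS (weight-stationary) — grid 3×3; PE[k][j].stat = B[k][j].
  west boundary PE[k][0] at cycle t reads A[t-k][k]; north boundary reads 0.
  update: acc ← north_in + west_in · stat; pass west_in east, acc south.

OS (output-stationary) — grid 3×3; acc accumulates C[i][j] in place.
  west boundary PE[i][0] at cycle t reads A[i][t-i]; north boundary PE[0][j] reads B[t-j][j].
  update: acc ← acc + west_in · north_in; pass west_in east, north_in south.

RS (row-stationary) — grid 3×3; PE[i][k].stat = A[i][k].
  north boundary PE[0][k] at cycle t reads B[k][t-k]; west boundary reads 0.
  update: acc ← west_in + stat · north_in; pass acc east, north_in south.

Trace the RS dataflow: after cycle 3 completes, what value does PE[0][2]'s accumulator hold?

RS 3×3: PE[0][2] cycle-by-cycle (with neighbour feeds):
  @0  [0,1]  acc 0  |  →0  ↓0
  @0  [0,2]  acc 0  |  →0  ↓0
  @1  [0,1]  acc 24  |  →24  ↓2
  @1  [0,2]  acc 0  |  →0  ↓0
  @2  [0,1]  acc 72  |  →72  ↓4
  @2  [0,2]  acc 38  |  →38  ↓2
  @3  [0,1]  acc 32  |  →32  ↓1
  @3  [0,2]  acc 86  |  →86  ↓2

PE[0][2].acc = 86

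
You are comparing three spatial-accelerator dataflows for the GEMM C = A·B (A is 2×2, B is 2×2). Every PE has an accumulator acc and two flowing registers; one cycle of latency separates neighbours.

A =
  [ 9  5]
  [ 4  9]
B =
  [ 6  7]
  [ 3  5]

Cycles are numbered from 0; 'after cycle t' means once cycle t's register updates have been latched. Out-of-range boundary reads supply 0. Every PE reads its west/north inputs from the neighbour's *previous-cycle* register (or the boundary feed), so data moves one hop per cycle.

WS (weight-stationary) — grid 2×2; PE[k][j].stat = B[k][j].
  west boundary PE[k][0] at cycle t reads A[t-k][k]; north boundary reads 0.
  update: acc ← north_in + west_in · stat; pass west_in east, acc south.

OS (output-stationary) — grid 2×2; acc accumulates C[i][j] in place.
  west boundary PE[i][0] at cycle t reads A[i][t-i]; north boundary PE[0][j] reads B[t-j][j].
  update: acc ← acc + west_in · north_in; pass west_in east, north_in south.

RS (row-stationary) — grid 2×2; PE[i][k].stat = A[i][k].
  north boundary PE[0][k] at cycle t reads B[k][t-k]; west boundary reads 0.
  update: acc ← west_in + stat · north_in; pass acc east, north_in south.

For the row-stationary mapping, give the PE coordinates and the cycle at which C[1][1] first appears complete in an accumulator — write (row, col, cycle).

(row, col, cycle) = (1, 1, 3)

RS: C[1][1] accumulates in PE[1][1]:
  cycle 0: PE[1][1] → acc 0, east 0, south 0
  cycle 1: PE[1][1] → acc 0, east 0, south 0
  cycle 2: PE[1][1] → acc 51, east 51, south 3
  cycle 3: PE[1][1] → acc 73, east 73, south 5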